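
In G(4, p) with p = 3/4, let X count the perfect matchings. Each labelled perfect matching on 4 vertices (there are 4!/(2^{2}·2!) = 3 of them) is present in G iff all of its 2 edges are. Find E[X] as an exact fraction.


K_4 has 4!/(2^{2}·2!) = 3 labelled perfect matchings.
For each such perfect matching H, let X_H = 1 if all 2 edges of H are present in G. Then P[X_H = 1] = p^{2} = (3/4)^{2} = 9/16.
By linearity of expectation: E[X] = Σ_H E[X_H] = 3 · p^{2} = 3 · 9/16 = 27/16.
Numerically: E[X] ≈ 1.688.

E[X] = 3 · (3/4)^{2} = 27/16 ≈ 1.688.


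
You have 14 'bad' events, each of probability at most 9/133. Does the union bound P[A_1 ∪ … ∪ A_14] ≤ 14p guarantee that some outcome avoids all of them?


Union bound: P[∪_{i=1}^{14} A_i] ≤ Σ_i P[A_i] ≤ 14·p = 14·(9/133) = 18/19.
Numerically: 18/19 ≈ 0.947368.
Is 18/19 < 1? YES.
Since P[∪ A_i] ≤ 18/19 < 1, the complement has P[∩ A_i^c] ≥ 1 − 18/19 = 1/19 > 0, so some outcome avoids every A_i.

14·p = 18/19 ≈ 0.947368; existence CERTIFIED by the union bound.


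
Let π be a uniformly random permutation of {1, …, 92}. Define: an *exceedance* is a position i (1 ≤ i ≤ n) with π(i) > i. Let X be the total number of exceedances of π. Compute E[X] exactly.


Write X = Σ_{i=1}^{92} X_i, where X_i = 1_{π(i) > i}.
For each fixed i, π(i) is uniform over {1, …, 92} (marginal of a uniform permutation), so P[π(i) > i] = (n − i)/n. Summing: Σ_{i=1}^{92} (n − i)/n = (0 + 1 + … + 91)/92 = 92(92 − 1)/(2·92) = (92 − 1)/2.
Hence E[X] = Σ_{i=1}^{92} (92 − i)/92 = 91/2 ≈ 45.500.

E[X] = 91/2 = 45.500.


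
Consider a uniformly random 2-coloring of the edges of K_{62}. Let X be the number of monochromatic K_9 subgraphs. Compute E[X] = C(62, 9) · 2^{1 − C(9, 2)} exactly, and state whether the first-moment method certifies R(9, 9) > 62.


E[X] = C(62, 9) · 2^{1 − 36} = 20286591270 · 2^{−35} = 20286591270/34359738368.
As a reduced fraction: E[X] = 10143295635/17179869184 ≈ 0.5904.
Is E[X] < 1? YES.
Since E[X] < 1, there exists a 2-coloring of K_{62} with no monochromatic K_9; hence R(9, 9) > 62.

E[X] = 10143295635/17179869184 ≈ 0.5904; E[X] < 1, so R(9, 9) > 62.


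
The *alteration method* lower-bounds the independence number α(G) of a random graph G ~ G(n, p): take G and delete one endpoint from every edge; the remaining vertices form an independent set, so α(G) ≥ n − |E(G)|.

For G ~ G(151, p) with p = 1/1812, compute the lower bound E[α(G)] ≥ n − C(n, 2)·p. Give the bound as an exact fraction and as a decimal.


E[|E(G)|] = C(151, 2)·p = 11325 · (1/1812) = 25/4.
E[α(G)] ≥ n − E[|E(G)|] = 151 − 25/4 = 579/4.
Numerically: ≈ 144.75000.
(This is only a lower bound; the true E[α(G)] may be larger.)

E[α(G)] ≥ 579/4 ≈ 144.75000.


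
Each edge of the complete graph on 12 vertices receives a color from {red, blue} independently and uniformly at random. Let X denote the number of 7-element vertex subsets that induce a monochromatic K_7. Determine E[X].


Let X = Σ_S X_S over the C(12, 7) = 792 subsets S of size 7, where X_S = 1 if the K_7 on S is monochromatic.
For a fixed S, the K_7 on S has C(7, 2) = 21 edges. P[all 21 edges red] = (1/2)^21, and likewise for blue, so P[monochromatic] = 2·(1/2)^21 = 2^{1 − 21} = 1/1048576.
By linearity: E[X] = C(12, 7) · 2^{1 − 21} = 792 · 1/1048576 = 99/131072.
Numerically: E[X] ≈ 0.0008.

E[X] = C(12,7)·2^(1−C(7,2)) = 99/131072 ≈ 0.0008.


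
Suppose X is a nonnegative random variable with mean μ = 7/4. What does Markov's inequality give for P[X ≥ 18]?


μ = E[X] = 7/4, a = 18.
Markov: P[X ≥ 18] ≤ μ/a = (7/4)/18 = 7/72.
Numerically: ≈ 0.097222.
(Since a = 18 > μ = 1.750000, the bound 7/72 is < 1 and informative.)

P[X ≥ 18] ≤ 7/72 ≈ 0.097222.


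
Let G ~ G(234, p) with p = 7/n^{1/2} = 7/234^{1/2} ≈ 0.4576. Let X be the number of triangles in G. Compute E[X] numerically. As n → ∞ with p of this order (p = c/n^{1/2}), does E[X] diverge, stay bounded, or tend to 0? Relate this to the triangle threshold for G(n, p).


Number of potential triangles: C(234, 3) = 2108184.
Each occurs with probability p³ ≈ (0.4576)³ ≈ 9.5823126e-02.
By linearity: E[X] = C(234, 3)·p³ ≈ 2108184 · 9.5823126e-02 ≈ 202012.78076.
Since α = 1/2 < 1, p = c/n^{1/2} ≫ 1/n is above the triangle threshold p ~ 1/n. Asymptotically E[X] ~ (c³/6)·n^{3(1−α)} = (7³/6)·n^{1.5} → ∞; triangles are abundant w.h.p.

E[X] ≈ 202012.78076; in regime p = Θ(1/n^{1/2}) E[X] diverges (above the triangle threshold p ~ 1/n).


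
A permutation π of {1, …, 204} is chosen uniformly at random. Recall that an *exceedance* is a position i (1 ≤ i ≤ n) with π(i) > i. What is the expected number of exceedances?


Write X = Σ_{i=1}^{204} X_i, where X_i = 1_{π(i) > i}.
For each fixed i, π(i) is uniform over {1, …, 204} (marginal of a uniform permutation), so P[π(i) > i] = (n − i)/n. Summing: Σ_{i=1}^{204} (n − i)/n = (0 + 1 + … + 203)/204 = 204(204 − 1)/(2·204) = (204 − 1)/2.
Hence E[X] = Σ_{i=1}^{204} (204 − i)/204 = 203/2 ≈ 101.500000.

E[X] = 203/2 = 101.500000.


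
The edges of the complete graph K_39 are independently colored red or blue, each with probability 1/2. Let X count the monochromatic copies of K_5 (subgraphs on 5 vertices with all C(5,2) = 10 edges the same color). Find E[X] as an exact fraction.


Let X = Σ_S X_S over the C(39, 5) = 575757 subsets S of size 5, where X_S = 1 if the K_5 on S is monochromatic.
For a fixed S, the K_5 on S has C(5, 2) = 10 edges. P[all 10 edges red] = (1/2)^10, and likewise for blue, so P[monochromatic] = 2·(1/2)^10 = 2^{1 − 10} = 1/512.
By linearity of expectation: E[X] = C(39, 5) · 2^{1 − 10} = 575757 · 1/512 = 575757/512.
Numerically: E[X] ≈ 1124.5254.

E[X] = C(39,5)·2^(1−C(5,2)) = 575757/512 ≈ 1124.5254.


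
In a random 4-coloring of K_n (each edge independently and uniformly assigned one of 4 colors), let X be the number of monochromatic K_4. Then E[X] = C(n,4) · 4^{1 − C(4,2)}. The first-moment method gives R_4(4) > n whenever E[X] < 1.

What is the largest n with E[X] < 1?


We need C(n, 4) · 4^{1 − 6} < 1, i.e. C(n, 4) < 4^{6 − 1} = 1024.
Check values of n near the boundary:
  n = 10: C(10, 4) = 210; 210 < 1024? YES
  n = 11: C(11, 4) = 330; 330 < 1024? YES
  n = 12: C(12, 4) = 495; 495 < 1024? YES
  n = 13: C(13, 4) = 715; 715 < 1024? YES
  n = 14: C(14, 4) = 1001; 1001 < 1024? YES
  n = 15: C(15, 4) = 1365; 1365 < 1024? NO
  n = 16: C(16, 4) = 1820; 1820 < 1024? NO
  n = 17: C(17, 4) = 2380; 2380 < 1024? NO
The largest n with C(n, 4) < 1024 is n = 14 (where E[X] = 1001/1024 ≈ 0.977539). Hence R_4(4) > 14, i.e. R_4(4) ≥ 15.

Largest n = 14; hence R_4(4) > 14.


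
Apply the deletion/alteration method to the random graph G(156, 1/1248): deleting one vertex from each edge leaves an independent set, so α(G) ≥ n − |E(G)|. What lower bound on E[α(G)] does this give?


E[|E(G)|] = C(156, 2)·p = 12090 · (1/1248) = 155/16.
E[α(G)] ≥ n − E[|E(G)|] = 156 − 155/16 = 2341/16.
Numerically: ≈ 146.312.
(This is only a lower bound; the true E[α(G)] may be larger.)

E[α(G)] ≥ 2341/16 ≈ 146.312.


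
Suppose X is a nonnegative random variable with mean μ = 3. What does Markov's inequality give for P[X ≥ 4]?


μ = E[X] = 3, a = 4.
Markov: P[X ≥ 4] ≤ μ/a = (3)/4 = 3/4.
Numerically: ≈ 0.75000.
(Since a = 4 > μ = 3.00000, the bound 3/4 is < 1 and informative.)

P[X ≥ 4] ≤ 3/4 ≈ 0.75000.


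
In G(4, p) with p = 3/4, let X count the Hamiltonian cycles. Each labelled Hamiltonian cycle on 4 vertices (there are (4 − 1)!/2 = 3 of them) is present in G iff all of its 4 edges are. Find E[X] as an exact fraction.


K_4 has (4 − 1)!/2 = 3 labelled Hamiltonian cycles.
For each such Hamiltonian cycle H, let X_H = 1 if all 4 edges of H are present in G. Then P[X_H = 1] = p^{4} = (3/4)^{4} = 81/256.
Summing the indicators: E[X] = Σ_H E[X_H] = 3 · p^{4} = 3 · 81/256 = 243/256.
Numerically: E[X] ≈ 0.94922.

E[X] = 3 · (3/4)^{4} = 243/256 ≈ 0.94922.


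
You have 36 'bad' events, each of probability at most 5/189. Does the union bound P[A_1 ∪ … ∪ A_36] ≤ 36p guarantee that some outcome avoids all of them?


Union bound: P[∪_{i=1}^{36} A_i] ≤ Σ_i P[A_i] ≤ 36·p = 36·(5/189) = 20/21.
Numerically: 20/21 ≈ 0.9523810.
Is 20/21 < 1? YES.
Since P[∪ A_i] ≤ 20/21 < 1, the complement has P[∩ A_i^c] ≥ 1 − 20/21 = 1/21 > 0, so some outcome avoids every A_i.

36·p = 20/21 ≈ 0.9523810; existence CERTIFIED by the union bound.


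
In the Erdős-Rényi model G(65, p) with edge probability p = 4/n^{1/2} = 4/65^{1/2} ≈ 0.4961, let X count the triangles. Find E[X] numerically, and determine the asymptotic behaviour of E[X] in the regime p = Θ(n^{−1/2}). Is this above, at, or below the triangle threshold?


Number of potential triangles: C(65, 3) = 43680.
Each occurs with probability p³ ≈ (0.4961)³ ≈ 1.221265e-01.
By linearity: E[X] = C(65, 3)·p³ ≈ 43680 · 1.221265e-01 ≈ 5334.4859.
Since α = 1/2 < 1, p = c/n^{1/2} ≫ 1/n is above the triangle threshold p ~ 1/n. Asymptotically E[X] ~ (c³/6)·n^{3(1−α)} = (4³/6)·n^{1.5} → ∞; triangles are abundant w.h.p.

E[X] ≈ 5334.4859; in regime p = Θ(1/n^{1/2}) E[X] diverges (above the triangle threshold p ~ 1/n).


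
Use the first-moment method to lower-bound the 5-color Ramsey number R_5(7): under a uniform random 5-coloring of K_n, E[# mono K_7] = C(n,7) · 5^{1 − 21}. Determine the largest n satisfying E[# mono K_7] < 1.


We need C(n, 7) · 5^{1 − 21} < 1, i.e. C(n, 7) < 5^{21 − 1} = 95367431640625.
Check values of n near the boundary:
  n = 334: C(334, 7) = 86359460961576; 86359460961576 < 95367431640625? YES
  n = 335: C(335, 7) = 88202498238195; 88202498238195 < 95367431640625? YES
  n = 336: C(336, 7) = 90079147136880; 90079147136880 < 95367431640625? YES
  n = 337: C(337, 7) = 91989916924632; 91989916924632 < 95367431640625? YES
  n = 338: C(338, 7) = 93935323022736; 93935323022736 < 95367431640625? YES
  n = 339: C(339, 7) = 95915887062372; 95915887062372 < 95367431640625? NO
The largest n with C(n, 7) < 95367431640625 is n = 338 (where E[X] = 93935323022736/95367431640625 ≈ 0.985). Hence R_5(7) > 338, i.e. R_5(7) ≥ 339.

Largest n = 338; hence R_5(7) > 338.


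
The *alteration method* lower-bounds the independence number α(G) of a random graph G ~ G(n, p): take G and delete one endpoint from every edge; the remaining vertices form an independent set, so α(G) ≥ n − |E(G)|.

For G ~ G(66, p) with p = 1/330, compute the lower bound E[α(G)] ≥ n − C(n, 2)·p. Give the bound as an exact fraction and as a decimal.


E[|E(G)|] = C(66, 2)·p = 2145 · (1/330) = 13/2.
E[α(G)] ≥ n − E[|E(G)|] = 66 − 13/2 = 119/2.
Numerically: ≈ 59.50000.
(This is only a lower bound; the true E[α(G)] may be larger.)

E[α(G)] ≥ 119/2 ≈ 59.50000.


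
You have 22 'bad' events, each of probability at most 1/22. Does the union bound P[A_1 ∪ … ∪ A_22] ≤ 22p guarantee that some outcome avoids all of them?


Union bound: P[∪_{i=1}^{22} A_i] ≤ Σ_i P[A_i] ≤ 22·p = 22·(1/22) = 1.
Numerically: 1 ≈ 1.000.
Is 1 < 1? NO.
Since the bound 1 is ≥ 1, the union bound is uninformative here; it does NOT by itself certify existence.

22·p = 1 ≈ 1.000; existence NOT certified by the union bound.


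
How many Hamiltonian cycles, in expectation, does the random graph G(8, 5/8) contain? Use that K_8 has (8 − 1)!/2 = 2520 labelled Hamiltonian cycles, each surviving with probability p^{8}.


K_8 has (8 − 1)!/2 = 2520 labelled Hamiltonian cycles.
For each such Hamiltonian cycle H, let X_H = 1 if all 8 edges of H are present in G. Then P[X_H = 1] = p^{8} = (5/8)^{8} = 390625/16777216.
By linearity of expectation: E[X] = Σ_H E[X_H] = 2520 · p^{8} = 2520 · 390625/16777216 = 123046875/2097152.
Numerically: E[X] ≈ 58.673.

E[X] = 2520 · (5/8)^{8} = 123046875/2097152 ≈ 58.673.


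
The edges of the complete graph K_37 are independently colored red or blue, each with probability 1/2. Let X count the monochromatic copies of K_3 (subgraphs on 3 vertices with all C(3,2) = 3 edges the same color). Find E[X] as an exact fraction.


Let X = Σ_S X_S over the C(37, 3) = 7770 subsets S of size 3, where X_S = 1 if the K_3 on S is monochromatic.
For a fixed S, the K_3 on S has C(3, 2) = 3 edges. P[all 3 edges red] = (1/2)^3, and likewise for blue, so P[monochromatic] = 2·(1/2)^3 = 2^{1 − 3} = 1/4.
By linearity of expectation: E[X] = C(37, 3) · 2^{1 − 3} = 7770 · 1/4 = 3885/2.
Numerically: E[X] ≈ 1942.5000.

E[X] = C(37,3)·2^(1−C(3,2)) = 3885/2 ≈ 1942.5000.


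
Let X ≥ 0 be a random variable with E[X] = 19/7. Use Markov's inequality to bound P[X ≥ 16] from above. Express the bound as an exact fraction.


μ = E[X] = 19/7, a = 16.
Markov: P[X ≥ 16] ≤ μ/a = (19/7)/16 = 19/112.
Numerically: ≈ 0.169643.
(Since a = 16 > μ = 2.714286, the bound 19/112 is < 1 and informative.)

P[X ≥ 16] ≤ 19/112 ≈ 0.169643.


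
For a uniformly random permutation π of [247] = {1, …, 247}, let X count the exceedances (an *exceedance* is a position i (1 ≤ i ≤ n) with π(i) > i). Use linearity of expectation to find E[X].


Write X = Σ_{i=1}^{247} X_i, where X_i = 1_{π(i) > i}.
For each fixed i, π(i) is uniform over {1, …, 247} (marginal of a uniform permutation), so P[π(i) > i] = (n − i)/n. Summing: Σ_{i=1}^{247} (n − i)/n = (0 + 1 + … + 246)/247 = 247(247 − 1)/(2·247) = (247 − 1)/2.
Hence E[X] = Σ_{i=1}^{247} (247 − i)/247 = 123 ≈ 123.00000.

E[X] = 123 = 123.00000.


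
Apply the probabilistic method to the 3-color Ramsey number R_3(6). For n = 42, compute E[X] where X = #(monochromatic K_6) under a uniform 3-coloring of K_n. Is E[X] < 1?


E[X] = C(42, 6) · 3^{1 − 15} = 5245786 · 3^{−14} = 5245786/4782969.
As a reduced fraction: E[X] = 5245786/4782969 ≈ 1.097.
Is E[X] < 1? NO.
Since E[X] ≥ 1, the first-moment bound is inconclusive at n = 42; it does NOT by itself certify R_3(6) > 42.

E[X] = 5245786/4782969 ≈ 1.097; E[X] ≥ 1; first-moment method inconclusive here.


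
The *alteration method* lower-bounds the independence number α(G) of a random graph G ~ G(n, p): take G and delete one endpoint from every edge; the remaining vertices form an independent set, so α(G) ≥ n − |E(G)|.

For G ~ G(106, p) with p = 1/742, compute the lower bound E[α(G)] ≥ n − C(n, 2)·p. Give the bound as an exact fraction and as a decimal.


E[|E(G)|] = C(106, 2)·p = 5565 · (1/742) = 15/2.
E[α(G)] ≥ n − E[|E(G)|] = 106 − 15/2 = 197/2.
Numerically: ≈ 98.500.
(This is only a lower bound; the true E[α(G)] may be larger.)

E[α(G)] ≥ 197/2 ≈ 98.500.


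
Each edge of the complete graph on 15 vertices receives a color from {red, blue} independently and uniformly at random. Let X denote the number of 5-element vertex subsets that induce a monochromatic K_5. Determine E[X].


Let X = Σ_S X_S over the C(15, 5) = 3003 subsets S of size 5, where X_S = 1 if the K_5 on S is monochromatic.
For a fixed S, the K_5 on S has C(5, 2) = 10 edges. P[all 10 edges red] = (1/2)^10, and likewise for blue, so P[monochromatic] = 2·(1/2)^10 = 2^{1 − 10} = 1/512.
By linearity of expectation: E[X] = C(15, 5) · 2^{1 − 10} = 3003 · 1/512 = 3003/512.
Numerically: E[X] ≈ 5.8652.

E[X] = C(15,5)·2^(1−C(5,2)) = 3003/512 ≈ 5.8652.


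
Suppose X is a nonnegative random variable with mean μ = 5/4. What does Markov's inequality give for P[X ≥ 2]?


μ = E[X] = 5/4, a = 2.
Markov: P[X ≥ 2] ≤ μ/a = (5/4)/2 = 5/8.
Numerically: ≈ 0.62500.
(Since a = 2 > μ = 1.25000, the bound 5/8 is < 1 and informative.)

P[X ≥ 2] ≤ 5/8 ≈ 0.62500.


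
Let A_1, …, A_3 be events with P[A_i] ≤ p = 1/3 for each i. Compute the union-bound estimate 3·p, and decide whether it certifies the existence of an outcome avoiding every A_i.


Union bound: P[∪_{i=1}^{3} A_i] ≤ Σ_i P[A_i] ≤ 3·p = 3·(1/3) = 1.
Numerically: 1 ≈ 1.000000.
Is 1 < 1? NO.
Since the bound 1 is ≥ 1, the union bound is uninformative here; it does NOT by itself certify existence.

3·p = 1 ≈ 1.000000; existence NOT certified by the union bound.


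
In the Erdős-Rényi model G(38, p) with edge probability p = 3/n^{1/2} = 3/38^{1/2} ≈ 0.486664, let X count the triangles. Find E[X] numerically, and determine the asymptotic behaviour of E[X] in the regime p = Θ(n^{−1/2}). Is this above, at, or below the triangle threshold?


Number of potential triangles: C(38, 3) = 8436.
Each occurs with probability p³ ≈ (0.486664)³ ≈ 1.15262589e-01.
By linearity: E[X] = C(38, 3)·p³ ≈ 8436 · 1.15262589e-01 ≈ 972.355198.
Since α = 1/2 < 1, p = c/n^{1/2} ≫ 1/n is above the triangle threshold p ~ 1/n. Asymptotically E[X] ~ (c³/6)·n^{3(1−α)} = (3³/6)·n^{1.5} → ∞; triangles are abundant w.h.p.

E[X] ≈ 972.355198; in regime p = Θ(1/n^{1/2}) E[X] diverges (above the triangle threshold p ~ 1/n).


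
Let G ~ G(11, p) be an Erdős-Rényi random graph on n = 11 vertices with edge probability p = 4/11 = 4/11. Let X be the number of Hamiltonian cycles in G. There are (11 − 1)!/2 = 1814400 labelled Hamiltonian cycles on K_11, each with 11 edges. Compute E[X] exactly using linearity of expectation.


K_11 has (11 − 1)!/2 = 1814400 labelled Hamiltonian cycles.
For each such Hamiltonian cycle H, let X_H = 1 if all 11 edges of H are present in G. Then P[X_H = 1] = p^{11} = (4/11)^{11} = 4194304/285311670611.
By linearity of expectation: E[X] = Σ_H E[X_H] = 1814400 · p^{11} = 1814400 · 4194304/285311670611 = 7610145177600/285311670611.
Numerically: E[X] ≈ 26.673.

E[X] = 1814400 · (4/11)^{11} = 7610145177600/285311670611 ≈ 26.673.


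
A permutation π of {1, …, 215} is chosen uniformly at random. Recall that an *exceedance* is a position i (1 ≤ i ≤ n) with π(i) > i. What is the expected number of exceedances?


Write X = Σ_{i=1}^{215} X_i, where X_i = 1_{π(i) > i}.
For each fixed i, π(i) is uniform over {1, …, 215} (marginal of a uniform permutation), so P[π(i) > i] = (n − i)/n. Summing: Σ_{i=1}^{215} (n − i)/n = (0 + 1 + … + 214)/215 = 215(215 − 1)/(2·215) = (215 − 1)/2.
Hence E[X] = Σ_{i=1}^{215} (215 − i)/215 = 107 ≈ 107.00000.

E[X] = 107 = 107.00000.


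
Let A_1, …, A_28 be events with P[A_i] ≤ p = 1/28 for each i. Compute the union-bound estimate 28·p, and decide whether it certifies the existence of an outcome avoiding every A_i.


Union bound: P[∪_{i=1}^{28} A_i] ≤ Σ_i P[A_i] ≤ 28·p = 28·(1/28) = 1.
Numerically: 1 ≈ 1.0000.
Is 1 < 1? NO.
Since the bound 1 is ≥ 1, the union bound is uninformative here; it does NOT by itself certify existence.

28·p = 1 ≈ 1.0000; existence NOT certified by the union bound.


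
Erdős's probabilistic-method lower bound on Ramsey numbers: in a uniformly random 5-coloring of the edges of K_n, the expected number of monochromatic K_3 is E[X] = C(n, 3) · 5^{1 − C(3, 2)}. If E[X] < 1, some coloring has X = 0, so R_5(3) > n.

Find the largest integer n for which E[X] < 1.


We need C(n, 3) · 5^{1 − 3} < 1, i.e. C(n, 3) < 5^{3 − 1} = 25.
Check values of n near the boundary:
  n = 3: C(3, 3) = 1; 1 < 25? YES
  n = 4: C(4, 3) = 4; 4 < 25? YES
  n = 5: C(5, 3) = 10; 10 < 25? YES
  n = 6: C(6, 3) = 20; 20 < 25? YES
  n = 7: C(7, 3) = 35; 35 < 25? NO
The largest n with C(n, 3) < 25 is n = 6 (where E[X] = 4/5 ≈ 0.8000000). Hence R_5(3) > 6, i.e. R_5(3) ≥ 7.

Largest n = 6; hence R_5(3) > 6.


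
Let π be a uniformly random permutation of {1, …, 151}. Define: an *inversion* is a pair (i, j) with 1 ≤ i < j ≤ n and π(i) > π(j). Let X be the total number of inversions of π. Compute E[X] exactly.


Write X = Σ X_I over the C(151, 2) = 11325 pairs i < j, with X_I the indicator of one inversion.
There are 11325 indicators.
For each fixed pair i < j, the values π(i) and π(j) are two distinct elements of {1, …, 151} in uniformly random order; by symmetry P[π(i) > π(j)] = 1/2.
By linearity: E[X] = 11325 · (1/2) = C(151, 2) · (1/2) = 11325/2 = 11325/2 ≈ 5662.500.

E[X] = 11325/2 = 5662.500.


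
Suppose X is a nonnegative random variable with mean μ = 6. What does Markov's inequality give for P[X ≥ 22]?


μ = E[X] = 6, a = 22.
Markov: P[X ≥ 22] ≤ μ/a = (6)/22 = 3/11.
Numerically: ≈ 0.272727.
(Since a = 22 > μ = 6.000000, the bound 3/11 is < 1 and informative.)

P[X ≥ 22] ≤ 3/11 ≈ 0.272727.


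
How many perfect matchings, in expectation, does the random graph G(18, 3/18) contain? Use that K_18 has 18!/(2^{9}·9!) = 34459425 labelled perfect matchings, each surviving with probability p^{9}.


K_18 has 18!/(2^{9}·9!) = 34459425 labelled perfect matchings.
For each such perfect matching H, let X_H = 1 if all 9 edges of H are present in G. Then P[X_H = 1] = p^{9} = (1/6)^{9} = 1/10077696.
Summing the indicators: E[X] = Σ_H E[X_H] = 34459425 · p^{9} = 34459425 · 1/10077696 = 425425/124416.
Numerically: E[X] ≈ 3.42.

E[X] = 34459425 · (1/6)^{9} = 425425/124416 ≈ 3.42.


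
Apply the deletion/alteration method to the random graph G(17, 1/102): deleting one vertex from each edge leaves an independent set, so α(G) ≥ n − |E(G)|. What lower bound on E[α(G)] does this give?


E[|E(G)|] = C(17, 2)·p = 136 · (1/102) = 4/3.
E[α(G)] ≥ n − E[|E(G)|] = 17 − 4/3 = 47/3.
Numerically: ≈ 15.6667.
(This is only a lower bound; the true E[α(G)] may be larger.)

E[α(G)] ≥ 47/3 ≈ 15.6667.


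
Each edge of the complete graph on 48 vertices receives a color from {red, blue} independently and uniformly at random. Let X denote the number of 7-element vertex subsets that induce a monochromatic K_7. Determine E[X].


Let X = Σ_S X_S over the C(48, 7) = 73629072 subsets S of size 7, where X_S = 1 if the K_7 on S is monochromatic.
For a fixed S, the K_7 on S has C(7, 2) = 21 edges. P[all 21 edges red] = (1/2)^21, and likewise for blue, so P[monochromatic] = 2·(1/2)^21 = 2^{1 − 21} = 1/1048576.
By linearity: E[X] = C(48, 7) · 2^{1 − 21} = 73629072 · 1/1048576 = 4601817/65536.
Numerically: E[X] ≈ 70.218.

E[X] = C(48,7)·2^(1−C(7,2)) = 4601817/65536 ≈ 70.218.


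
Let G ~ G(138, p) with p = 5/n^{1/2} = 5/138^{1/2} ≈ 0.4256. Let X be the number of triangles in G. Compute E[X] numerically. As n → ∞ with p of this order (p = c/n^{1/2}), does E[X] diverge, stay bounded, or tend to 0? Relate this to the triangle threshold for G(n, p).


Number of potential triangles: C(138, 3) = 428536.
Each occurs with probability p³ ≈ (0.4256)³ ≈ 7.710657e-02.
By linearity: E[X] = C(138, 3)·p³ ≈ 428536 · 7.710657e-02 ≈ 33042.9410.
Since α = 1/2 < 1, p = c/n^{1/2} ≫ 1/n is above the triangle threshold p ~ 1/n. Asymptotically E[X] ~ (c³/6)·n^{3(1−α)} = (5³/6)·n^{1.5} → ∞; triangles are abundant w.h.p.

E[X] ≈ 33042.9410; in regime p = Θ(1/n^{1/2}) E[X] diverges (above the triangle threshold p ~ 1/n).


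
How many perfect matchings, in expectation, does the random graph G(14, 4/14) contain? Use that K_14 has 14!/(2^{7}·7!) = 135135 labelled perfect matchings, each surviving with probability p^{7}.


K_14 has 14!/(2^{7}·7!) = 135135 labelled perfect matchings.
For each such perfect matching H, let X_H = 1 if all 7 edges of H are present in G. Then P[X_H = 1] = p^{7} = (2/7)^{7} = 128/823543.
By linearity: E[X] = Σ_H E[X_H] = 135135 · p^{7} = 135135 · 128/823543 = 2471040/117649.
Numerically: E[X] ≈ 21.0035.

E[X] = 135135 · (2/7)^{7} = 2471040/117649 ≈ 21.0035.


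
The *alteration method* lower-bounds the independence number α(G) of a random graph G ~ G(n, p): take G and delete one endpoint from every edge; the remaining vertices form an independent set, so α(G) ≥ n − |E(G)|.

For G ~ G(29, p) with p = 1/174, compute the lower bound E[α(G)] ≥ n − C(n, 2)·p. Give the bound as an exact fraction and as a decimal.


E[|E(G)|] = C(29, 2)·p = 406 · (1/174) = 7/3.
E[α(G)] ≥ n − E[|E(G)|] = 29 − 7/3 = 80/3.
Numerically: ≈ 26.667.
(This is only a lower bound; the true E[α(G)] may be larger.)

E[α(G)] ≥ 80/3 ≈ 26.667.


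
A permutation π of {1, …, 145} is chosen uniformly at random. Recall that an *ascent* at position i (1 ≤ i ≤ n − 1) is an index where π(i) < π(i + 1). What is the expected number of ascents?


Write X = Σ X_I over i = 1, …, 144, with X_I the indicator of one ascent.
There are 144 indicators.
For each fixed i, the pair (π(i), π(i+1)) is a uniformly random ordered pair of distinct values from {1, …, 145}; by symmetry P[π(i) < π(i+1)] = 1/2.
By linearity: E[X] = 144 · (1/2) = (145 − 1) · (1/2) = 72 ≈ 72.000000.

E[X] = 72 = 72.000000.


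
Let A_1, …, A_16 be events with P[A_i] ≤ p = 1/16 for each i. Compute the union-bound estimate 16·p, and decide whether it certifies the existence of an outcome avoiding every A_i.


Union bound: P[∪_{i=1}^{16} A_i] ≤ Σ_i P[A_i] ≤ 16·p = 16·(1/16) = 1.
Numerically: 1 ≈ 1.0000000.
Is 1 < 1? NO.
Since the bound 1 is ≥ 1, the union bound is uninformative here; it does NOT by itself certify existence.

16·p = 1 ≈ 1.0000000; existence NOT certified by the union bound.


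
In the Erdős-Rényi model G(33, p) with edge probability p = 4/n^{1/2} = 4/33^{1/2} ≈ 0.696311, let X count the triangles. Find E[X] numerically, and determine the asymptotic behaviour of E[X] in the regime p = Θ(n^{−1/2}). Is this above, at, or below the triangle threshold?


Number of potential triangles: C(33, 3) = 5456.
Each occurs with probability p³ ≈ (0.696311)³ ≈ 3.37605151e-01.
By linearity: E[X] = C(33, 3)·p³ ≈ 5456 · 3.37605151e-01 ≈ 1841.973704.
Since α = 1/2 < 1, p = c/n^{1/2} ≫ 1/n is above the triangle threshold p ~ 1/n. Asymptotically E[X] ~ (c³/6)·n^{3(1−α)} = (4³/6)·n^{1.5} → ∞; triangles are abundant w.h.p.

E[X] ≈ 1841.973704; in regime p = Θ(1/n^{1/2}) E[X] diverges (above the triangle threshold p ~ 1/n).


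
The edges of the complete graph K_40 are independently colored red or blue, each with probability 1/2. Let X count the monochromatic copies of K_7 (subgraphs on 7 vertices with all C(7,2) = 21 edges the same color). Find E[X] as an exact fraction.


Let X = Σ_S X_S over the C(40, 7) = 18643560 subsets S of size 7, where X_S = 1 if the K_7 on S is monochromatic.
For a fixed S, the K_7 on S has C(7, 2) = 21 edges. P[all 21 edges red] = (1/2)^21, and likewise for blue, so P[monochromatic] = 2·(1/2)^21 = 2^{1 − 21} = 1/1048576.
By linearity of expectation: E[X] = C(40, 7) · 2^{1 − 21} = 18643560 · 1/1048576 = 2330445/131072.
Numerically: E[X] ≈ 17.7799.

E[X] = C(40,7)·2^(1−C(7,2)) = 2330445/131072 ≈ 17.7799.


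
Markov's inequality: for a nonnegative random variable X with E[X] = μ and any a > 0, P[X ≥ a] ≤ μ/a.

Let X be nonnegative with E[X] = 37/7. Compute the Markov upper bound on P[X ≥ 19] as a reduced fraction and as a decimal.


μ = E[X] = 37/7, a = 19.
Markov: P[X ≥ 19] ≤ μ/a = (37/7)/19 = 37/133.
Numerically: ≈ 0.278195.
(Since a = 19 > μ = 5.285714, the bound 37/133 is < 1 and informative.)

P[X ≥ 19] ≤ 37/133 ≈ 0.278195.


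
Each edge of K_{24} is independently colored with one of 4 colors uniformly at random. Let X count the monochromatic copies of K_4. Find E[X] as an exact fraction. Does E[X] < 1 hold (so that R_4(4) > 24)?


E[X] = C(24, 4) · 4^{1 − 6} = 10626 · 4^{−5} = 10626/1024.
As a reduced fraction: E[X] = 5313/512 ≈ 10.37695.
Is E[X] < 1? NO.
Since E[X] ≥ 1, the first-moment bound is inconclusive at n = 24; it does NOT by itself certify R_4(4) > 24.

E[X] = 5313/512 ≈ 10.37695; E[X] ≥ 1; first-moment method inconclusive here.


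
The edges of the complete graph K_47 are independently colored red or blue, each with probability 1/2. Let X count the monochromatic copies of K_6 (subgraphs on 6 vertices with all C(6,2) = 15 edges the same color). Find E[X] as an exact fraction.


Let X = Σ_S X_S over the C(47, 6) = 10737573 subsets S of size 6, where X_S = 1 if the K_6 on S is monochromatic.
For a fixed S, the K_6 on S has C(6, 2) = 15 edges. P[all 15 edges red] = (1/2)^15, and likewise for blue, so P[monochromatic] = 2·(1/2)^15 = 2^{1 − 15} = 1/16384.
By linearity: E[X] = C(47, 6) · 2^{1 − 15} = 10737573 · 1/16384 = 10737573/16384.
Numerically: E[X] ≈ 655.36945.

E[X] = C(47,6)·2^(1−C(6,2)) = 10737573/16384 ≈ 655.36945.


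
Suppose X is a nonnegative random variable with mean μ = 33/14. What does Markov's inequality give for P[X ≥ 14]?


μ = E[X] = 33/14, a = 14.
Markov: P[X ≥ 14] ≤ μ/a = (33/14)/14 = 33/196.
Numerically: ≈ 0.16837.
(Since a = 14 > μ = 2.35714, the bound 33/196 is < 1 and informative.)

P[X ≥ 14] ≤ 33/196 ≈ 0.16837.


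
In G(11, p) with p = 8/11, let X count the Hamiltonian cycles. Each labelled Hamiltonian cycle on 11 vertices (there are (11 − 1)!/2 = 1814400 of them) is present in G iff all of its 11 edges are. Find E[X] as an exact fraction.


K_11 has (11 − 1)!/2 = 1814400 labelled Hamiltonian cycles.
For each such Hamiltonian cycle H, let X_H = 1 if all 11 edges of H are present in G. Then P[X_H = 1] = p^{11} = (8/11)^{11} = 8589934592/285311670611.
Summing the indicators: E[X] = Σ_H E[X_H] = 1814400 · p^{11} = 1814400 · 8589934592/285311670611 = 15585577323724800/285311670611.
Numerically: E[X] ≈ 5.46e+04.

E[X] = 1814400 · (8/11)^{11} = 15585577323724800/285311670611 ≈ 5.46e+04.


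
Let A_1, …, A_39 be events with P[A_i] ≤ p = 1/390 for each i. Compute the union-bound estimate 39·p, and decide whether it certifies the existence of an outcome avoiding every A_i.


Union bound: P[∪_{i=1}^{39} A_i] ≤ Σ_i P[A_i] ≤ 39·p = 39·(1/390) = 1/10.
Numerically: 1/10 ≈ 0.100.
Is 1/10 < 1? YES.
Since P[∪ A_i] ≤ 1/10 < 1, the complement has P[∩ A_i^c] ≥ 1 − 1/10 = 9/10 > 0, so some outcome avoids every A_i.

39·p = 1/10 ≈ 0.100; existence CERTIFIED by the union bound.


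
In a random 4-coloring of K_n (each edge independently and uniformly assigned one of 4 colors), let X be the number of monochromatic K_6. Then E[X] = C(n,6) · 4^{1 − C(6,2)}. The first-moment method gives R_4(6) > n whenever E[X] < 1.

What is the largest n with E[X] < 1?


We need C(n, 6) · 4^{1 − 15} < 1, i.e. C(n, 6) < 4^{15 − 1} = 268435456.
Check values of n near the boundary:
  n = 77: C(77, 6) = 237093780; 237093780 < 268435456? YES
  n = 78: C(78, 6) = 256851595; 256851595 < 268435456? YES
  n = 79: C(79, 6) = 277962685; 277962685 < 268435456? NO
  n = 80: C(80, 6) = 300500200; 300500200 < 268435456? NO
The largest n with C(n, 6) < 268435456 is n = 78 (where E[X] = 256851595/268435456 ≈ 0.956847). Hence R_4(6) > 78, i.e. R_4(6) ≥ 79.

Largest n = 78; hence R_4(6) > 78.


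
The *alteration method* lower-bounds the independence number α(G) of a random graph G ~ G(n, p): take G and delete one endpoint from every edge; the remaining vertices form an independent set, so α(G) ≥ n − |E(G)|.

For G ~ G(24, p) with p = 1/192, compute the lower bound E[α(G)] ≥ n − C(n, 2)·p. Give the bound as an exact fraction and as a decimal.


E[|E(G)|] = C(24, 2)·p = 276 · (1/192) = 23/16.
E[α(G)] ≥ n − E[|E(G)|] = 24 − 23/16 = 361/16.
Numerically: ≈ 22.5625.
(This is only a lower bound; the true E[α(G)] may be larger.)

E[α(G)] ≥ 361/16 ≈ 22.5625.


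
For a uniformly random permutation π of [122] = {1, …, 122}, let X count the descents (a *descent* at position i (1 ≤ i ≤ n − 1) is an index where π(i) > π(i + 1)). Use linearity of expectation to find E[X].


Write X = Σ X_I over i = 1, …, 121, with X_I the indicator of one descent.
There are 121 indicators.
For each fixed i, the pair (π(i), π(i+1)) is a uniformly random ordered pair of distinct values from {1, …, 122}; by symmetry P[π(i) > π(i+1)] = 1/2.
By linearity: E[X] = 121 · (1/2) = (122 − 1) · (1/2) = 121/2 ≈ 60.500000.

E[X] = 121/2 = 60.500000.


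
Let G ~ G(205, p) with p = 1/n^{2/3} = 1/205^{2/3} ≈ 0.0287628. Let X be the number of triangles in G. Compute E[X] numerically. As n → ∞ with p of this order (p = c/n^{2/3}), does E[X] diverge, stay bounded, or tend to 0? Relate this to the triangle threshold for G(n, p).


Number of potential triangles: C(205, 3) = 1414910.
Each occurs with probability p³ ≈ (0.0287628)³ ≈ 2.37953599e-05.
By linearity: E[X] = C(205, 3)·p³ ≈ 1414910 · 2.37953599e-05 ≈ 33.668293.
Since α = 2/3 < 1, p = c/n^{2/3} ≫ 1/n is above the triangle threshold p ~ 1/n. Asymptotically E[X] ~ (c³/6)·n^{3(1−α)} = (1³/6)·n^{1} → ∞; triangles are abundant w.h.p.

E[X] ≈ 33.668293; in regime p = Θ(1/n^{2/3}) E[X] diverges (above the triangle threshold p ~ 1/n).


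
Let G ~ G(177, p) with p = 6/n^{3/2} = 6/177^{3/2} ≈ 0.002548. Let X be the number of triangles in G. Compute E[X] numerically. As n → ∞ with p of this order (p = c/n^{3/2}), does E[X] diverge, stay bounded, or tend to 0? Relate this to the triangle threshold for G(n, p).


Number of potential triangles: C(177, 3) = 908600.
Each occurs with probability p³ ≈ (0.002548)³ ≈ 1.6541468e-08.
By linearity: E[X] = C(177, 3)·p³ ≈ 908600 · 1.6541468e-08 ≈ 0.01503.
Since α = 3/2 > 1, p = c/n^{3/2} = o(1/n) is below the triangle threshold p ~ 1/n. Asymptotically E[X] ~ (c³/6)·n^{3(1−α)} = (6³/6)·n^{-1.5} → 0, so by Markov's inequality G has no triangles w.h.p.

E[X] ≈ 0.01503; in regime p = Θ(1/n^{3/2}) E[X] tends to 0 (below the triangle threshold p ~ 1/n).


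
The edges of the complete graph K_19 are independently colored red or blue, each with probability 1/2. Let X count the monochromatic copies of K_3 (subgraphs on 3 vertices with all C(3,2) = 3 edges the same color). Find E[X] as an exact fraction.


Let X = Σ_S X_S over the C(19, 3) = 969 subsets S of size 3, where X_S = 1 if the K_3 on S is monochromatic.
For a fixed S, the K_3 on S has C(3, 2) = 3 edges. P[all 3 edges red] = (1/2)^3, and likewise for blue, so P[monochromatic] = 2·(1/2)^3 = 2^{1 − 3} = 1/4.
Summing: E[X] = C(19, 3) · 2^{1 − 3} = 969 · 1/4 = 969/4.
Numerically: E[X] ≈ 242.250.

E[X] = C(19,3)·2^(1−C(3,2)) = 969/4 ≈ 242.250.


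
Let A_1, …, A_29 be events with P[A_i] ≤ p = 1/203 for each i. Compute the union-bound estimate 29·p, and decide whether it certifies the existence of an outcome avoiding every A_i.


Union bound: P[∪_{i=1}^{29} A_i] ≤ Σ_i P[A_i] ≤ 29·p = 29·(1/203) = 1/7.
Numerically: 1/7 ≈ 0.142857.
Is 1/7 < 1? YES.
Since P[∪ A_i] ≤ 1/7 < 1, the complement has P[∩ A_i^c] ≥ 1 − 1/7 = 6/7 > 0, so some outcome avoids every A_i.

29·p = 1/7 ≈ 0.142857; existence CERTIFIED by the union bound.


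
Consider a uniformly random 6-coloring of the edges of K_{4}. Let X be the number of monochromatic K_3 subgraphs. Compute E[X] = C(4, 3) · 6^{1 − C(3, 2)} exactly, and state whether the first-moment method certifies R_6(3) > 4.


E[X] = C(4, 3) · 6^{1 − 3} = 4 · 6^{−2} = 4/36.
As a reduced fraction: E[X] = 1/9 ≈ 0.111.
Is E[X] < 1? YES.
Since E[X] < 1, there exists a 6-coloring of K_{4} with no monochromatic K_3; hence R_6(3) > 4.

E[X] = 1/9 ≈ 0.111; E[X] < 1, so R_6(3) > 4.


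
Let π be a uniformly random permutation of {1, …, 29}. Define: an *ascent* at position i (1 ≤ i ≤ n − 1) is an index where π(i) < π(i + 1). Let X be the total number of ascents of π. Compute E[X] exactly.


Write X = Σ X_I over i = 1, …, 28, with X_I the indicator of one ascent.
There are 28 indicators.
For each fixed i, the pair (π(i), π(i+1)) is a uniformly random ordered pair of distinct values from {1, …, 29}; by symmetry P[π(i) < π(i+1)] = 1/2.
By linearity: E[X] = 28 · (1/2) = (29 − 1) · (1/2) = 14 ≈ 14.000000.

E[X] = 14 = 14.000000.


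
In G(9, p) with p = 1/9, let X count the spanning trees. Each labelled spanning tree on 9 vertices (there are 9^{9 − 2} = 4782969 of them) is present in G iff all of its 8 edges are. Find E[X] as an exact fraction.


K_9 has 9^{9 − 2} = 4782969 labelled spanning trees.
For each such spanning tree H, let X_H = 1 if all 8 edges of H are present in G. Then P[X_H = 1] = p^{8} = (1/9)^{8} = 1/43046721.
By linearity: E[X] = Σ_H E[X_H] = 4782969 · p^{8} = 4782969 · 1/43046721 = 1/9.
Numerically: E[X] ≈ 0.11111.

E[X] = 4782969 · (1/9)^{8} = 1/9 ≈ 0.11111.


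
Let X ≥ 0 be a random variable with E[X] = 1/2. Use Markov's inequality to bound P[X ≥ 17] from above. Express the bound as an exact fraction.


μ = E[X] = 1/2, a = 17.
Markov: P[X ≥ 17] ≤ μ/a = (1/2)/17 = 1/34.
Numerically: ≈ 0.029412.
(Since a = 17 > μ = 0.500000, the bound 1/34 is < 1 and informative.)

P[X ≥ 17] ≤ 1/34 ≈ 0.029412.


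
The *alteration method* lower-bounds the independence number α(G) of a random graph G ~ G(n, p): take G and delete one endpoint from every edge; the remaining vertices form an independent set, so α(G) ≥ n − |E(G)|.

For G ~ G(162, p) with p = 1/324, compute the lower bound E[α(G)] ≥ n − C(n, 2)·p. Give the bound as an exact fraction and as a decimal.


E[|E(G)|] = C(162, 2)·p = 13041 · (1/324) = 161/4.
E[α(G)] ≥ n − E[|E(G)|] = 162 − 161/4 = 487/4.
Numerically: ≈ 121.750000.
(This is only a lower bound; the true E[α(G)] may be larger.)

E[α(G)] ≥ 487/4 ≈ 121.750000.


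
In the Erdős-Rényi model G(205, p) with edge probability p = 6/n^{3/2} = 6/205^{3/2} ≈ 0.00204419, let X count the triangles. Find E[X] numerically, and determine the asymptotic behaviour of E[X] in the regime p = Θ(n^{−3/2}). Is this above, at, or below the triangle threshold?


Number of potential triangles: C(205, 3) = 1414910.
Each occurs with probability p³ ≈ (0.00204419)³ ≈ 8.54203559e-09.
By linearity: E[X] = C(205, 3)·p³ ≈ 1414910 · 8.54203559e-09 ≈ 0.012086.
Since α = 3/2 > 1, p = c/n^{3/2} = o(1/n) is below the triangle threshold p ~ 1/n. Asymptotically E[X] ~ (c³/6)·n^{3(1−α)} = (6³/6)·n^{-1.5} → 0, so by Markov's inequality G has no triangles w.h.p.

E[X] ≈ 0.012086; in regime p = Θ(1/n^{3/2}) E[X] tends to 0 (below the triangle threshold p ~ 1/n).


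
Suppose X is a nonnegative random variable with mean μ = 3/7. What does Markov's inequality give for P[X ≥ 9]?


μ = E[X] = 3/7, a = 9.
Markov: P[X ≥ 9] ≤ μ/a = (3/7)/9 = 1/21.
Numerically: ≈ 0.04762.
(Since a = 9 > μ = 0.42857, the bound 1/21 is < 1 and informative.)

P[X ≥ 9] ≤ 1/21 ≈ 0.04762.


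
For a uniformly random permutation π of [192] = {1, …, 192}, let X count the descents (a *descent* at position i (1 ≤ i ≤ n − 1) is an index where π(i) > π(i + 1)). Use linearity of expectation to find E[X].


Write X = Σ X_I over i = 1, …, 191, with X_I the indicator of one descent.
There are 191 indicators.
For each fixed i, the pair (π(i), π(i+1)) is a uniformly random ordered pair of distinct values from {1, …, 192}; by symmetry P[π(i) > π(i+1)] = 1/2.
By linearity: E[X] = 191 · (1/2) = (192 − 1) · (1/2) = 191/2 ≈ 95.500000.

E[X] = 191/2 = 95.500000.


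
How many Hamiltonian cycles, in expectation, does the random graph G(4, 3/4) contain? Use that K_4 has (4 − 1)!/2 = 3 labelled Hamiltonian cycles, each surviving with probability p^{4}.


K_4 has (4 − 1)!/2 = 3 labelled Hamiltonian cycles.
For each such Hamiltonian cycle H, let X_H = 1 if all 4 edges of H are present in G. Then P[X_H = 1] = p^{4} = (3/4)^{4} = 81/256.
Summing the indicators: E[X] = Σ_H E[X_H] = 3 · p^{4} = 3 · 81/256 = 243/256.
Numerically: E[X] ≈ 0.949.

E[X] = 3 · (3/4)^{4} = 243/256 ≈ 0.949.


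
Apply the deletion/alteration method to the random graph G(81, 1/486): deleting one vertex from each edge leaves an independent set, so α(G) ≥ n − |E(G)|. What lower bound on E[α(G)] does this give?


E[|E(G)|] = C(81, 2)·p = 3240 · (1/486) = 20/3.
E[α(G)] ≥ n − E[|E(G)|] = 81 − 20/3 = 223/3.
Numerically: ≈ 74.333333.
(This is only a lower bound; the true E[α(G)] may be larger.)

E[α(G)] ≥ 223/3 ≈ 74.333333.


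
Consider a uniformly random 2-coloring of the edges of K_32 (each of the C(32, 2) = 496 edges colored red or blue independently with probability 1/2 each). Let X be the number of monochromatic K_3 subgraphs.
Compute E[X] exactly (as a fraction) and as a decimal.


Let X = Σ_S X_S over the C(32, 3) = 4960 subsets S of size 3, where X_S = 1 if the K_3 on S is monochromatic.
For a fixed S, the K_3 on S has C(3, 2) = 3 edges. P[all 3 edges red] = (1/2)^3, and likewise for blue, so P[monochromatic] = 2·(1/2)^3 = 2^{1 − 3} = 1/4.
By linearity of expectation: E[X] = C(32, 3) · 2^{1 − 3} = 4960 · 1/4 = 1240.
Numerically: E[X] ≈ 1240.000.

E[X] = C(32,3)·2^(1−C(3,2)) = 1240 ≈ 1240.000.
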